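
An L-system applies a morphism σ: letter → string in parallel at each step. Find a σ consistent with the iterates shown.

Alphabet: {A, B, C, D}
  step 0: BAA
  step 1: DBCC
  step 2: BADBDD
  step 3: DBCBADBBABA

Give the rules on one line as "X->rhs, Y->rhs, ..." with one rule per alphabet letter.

A->C, B->DB, C->D, D->BA

  step 2 ⇒ step 3: BADBDD ⇒ DB·C·BA·DB·BA·BA
    A ↦ C
    B ↦ DB
    D ↦ BA
  step 1 ⇒ step 2: DBCC ⇒ BA·DB·D·D
    C ↦ D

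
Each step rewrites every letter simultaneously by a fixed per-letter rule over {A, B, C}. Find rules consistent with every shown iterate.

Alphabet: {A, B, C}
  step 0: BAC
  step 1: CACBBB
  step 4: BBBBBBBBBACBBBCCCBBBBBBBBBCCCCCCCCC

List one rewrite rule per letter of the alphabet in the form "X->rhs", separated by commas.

  step 0 ⇒ step 1: BAC ⇒ C·AC·BBB
    A ↦ AC
    B ↦ C
    C ↦ BBB

A->AC, B->C, C->BBB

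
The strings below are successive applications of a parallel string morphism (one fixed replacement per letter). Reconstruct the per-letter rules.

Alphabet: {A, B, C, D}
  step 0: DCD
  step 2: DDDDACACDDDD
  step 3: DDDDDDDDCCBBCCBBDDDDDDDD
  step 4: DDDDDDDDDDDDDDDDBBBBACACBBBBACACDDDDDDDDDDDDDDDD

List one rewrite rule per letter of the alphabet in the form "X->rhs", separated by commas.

A->CC, B->AC, C->BB, D->DD

  step 3 ⇒ step 4: DDDDDDDDCCBBCCBBDDDDDDDD ⇒ DD·DD·DD·DD·DD·DD·DD·DD·BB·BB·AC·AC·BB·BB·AC·AC·DD·DD·DD·DD·DD·DD·DD·DD
    B ↦ AC
    C ↦ BB
    D ↦ DD
  step 2 ⇒ step 3: DDDDACACDDDD ⇒ DD·DD·DD·DD·CC·BB·CC·BB·DD·DD·DD·DD
    A ↦ CC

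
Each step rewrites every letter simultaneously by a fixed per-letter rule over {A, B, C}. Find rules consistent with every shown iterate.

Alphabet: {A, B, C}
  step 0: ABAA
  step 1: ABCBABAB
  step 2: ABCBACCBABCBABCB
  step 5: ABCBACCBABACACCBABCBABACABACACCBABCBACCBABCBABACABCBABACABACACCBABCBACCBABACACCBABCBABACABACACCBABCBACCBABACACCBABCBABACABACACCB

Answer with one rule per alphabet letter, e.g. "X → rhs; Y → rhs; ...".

A->AB, B->CB, C->AC

  step 1 ⇒ step 2: ABCBABAB ⇒ AB·CB·AC·CB·AB·CB·AB·CB
    A ↦ AB
    B ↦ CB
    C ↦ AC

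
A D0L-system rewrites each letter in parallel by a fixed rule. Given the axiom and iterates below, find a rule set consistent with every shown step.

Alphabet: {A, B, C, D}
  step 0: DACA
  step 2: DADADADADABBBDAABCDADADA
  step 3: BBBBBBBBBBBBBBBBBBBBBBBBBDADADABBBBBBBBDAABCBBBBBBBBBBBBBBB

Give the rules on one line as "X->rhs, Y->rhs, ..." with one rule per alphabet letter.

  step 2 ⇒ step 3: DADADADADABBBDAABCDADADA ⇒ BB·BBB·BB·BBB·BB·BBB·BB·BBB·BB·BBB·DA·DA·DA·BB·BBB·BBB·DA·ABC·BB·BBB·BB·BBB·BB·BBB
    A ↦ BBB
    B ↦ DA
    C ↦ ABC
    D ↦ BB

A->BBB, B->DA, C->ABC, D->BB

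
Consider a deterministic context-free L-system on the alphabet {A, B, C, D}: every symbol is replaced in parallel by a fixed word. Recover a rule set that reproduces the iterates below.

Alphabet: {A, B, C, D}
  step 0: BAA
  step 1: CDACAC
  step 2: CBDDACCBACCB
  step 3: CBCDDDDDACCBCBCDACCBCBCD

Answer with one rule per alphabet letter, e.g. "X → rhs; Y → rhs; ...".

A->AC, B->CD, C->CB, D->DD

  step 2 ⇒ step 3: CBDDACCBACCB ⇒ CB·CD·DD·DD·AC·CB·CB·CD·AC·CB·CB·CD
    A ↦ AC
    B ↦ CD
    C ↦ CB
    D ↦ DD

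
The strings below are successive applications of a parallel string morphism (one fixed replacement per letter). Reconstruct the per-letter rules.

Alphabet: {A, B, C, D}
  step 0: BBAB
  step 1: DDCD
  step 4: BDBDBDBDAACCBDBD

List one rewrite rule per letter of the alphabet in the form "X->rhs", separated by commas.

  step 0 ⇒ step 1: BBAB ⇒ D·D·C·D
    A ↦ C
    B ↦ D
    C ↦ BD  (constrained at step 1)
    D ↦ AA  (constrained at step 1)

A->C, B->D, C->BD, D->AA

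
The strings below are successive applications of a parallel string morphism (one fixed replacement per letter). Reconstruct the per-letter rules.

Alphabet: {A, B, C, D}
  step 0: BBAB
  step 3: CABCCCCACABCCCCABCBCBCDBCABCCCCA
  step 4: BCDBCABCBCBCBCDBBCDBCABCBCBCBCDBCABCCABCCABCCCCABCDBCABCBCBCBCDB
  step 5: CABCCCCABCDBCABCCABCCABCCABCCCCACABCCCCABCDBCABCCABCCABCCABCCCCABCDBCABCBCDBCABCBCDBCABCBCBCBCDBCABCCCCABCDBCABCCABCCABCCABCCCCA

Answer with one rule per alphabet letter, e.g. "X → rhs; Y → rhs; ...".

  step 4 ⇒ step 5: BCDBCABCBCBCBCDBBCDBCABCBCBCBCDBCABCCABCCABCCCCABCDBCABCBCBCBCDB ⇒ CA·BC·CC·CA·BC·DB·CA·BC·CA·BC·CA·BC·CA·BC·CC·CA·CA·BC·CC·CA·BC·DB·CA·BC·CA·BC·CA·BC·CA·BC·CC·CA·BC·DB·CA·BC·BC·DB·CA·BC·BC·DB·CA·BC·BC·BC·BC·DB·CA·BC·CC·CA·BC·DB·CA·BC·CA·BC·CA·BC·CA·BC·CC·CA
    A ↦ DB
    B ↦ CA
    C ↦ BC
    D ↦ CC

A->DB, B->CA, C->BC, D->CC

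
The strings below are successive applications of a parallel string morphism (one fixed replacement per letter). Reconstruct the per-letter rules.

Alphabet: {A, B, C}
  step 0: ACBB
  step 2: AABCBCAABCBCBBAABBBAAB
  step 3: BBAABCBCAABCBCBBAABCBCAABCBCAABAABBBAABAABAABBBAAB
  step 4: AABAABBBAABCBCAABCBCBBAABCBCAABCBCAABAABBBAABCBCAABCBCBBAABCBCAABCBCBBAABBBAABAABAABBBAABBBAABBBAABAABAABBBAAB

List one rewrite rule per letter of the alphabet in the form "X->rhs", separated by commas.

A->B, B->AAB, C->CBC

  step 3 ⇒ step 4: BBAABCBCAABCBCBBAABCBCAABCBCAABAABBBAABAABAABBBAAB ⇒ AAB·AAB·B·B·AAB·CBC·AAB·CBC·B·B·AAB·CBC·AAB·CBC·AAB·AAB·B·B·AAB·CBC·AAB·CBC·B·B·AAB·CBC·AAB·CBC·B·B·AAB·B·B·AAB·AAB·AAB·B·B·AAB·B·B·AAB·B·B·AAB·AAB·AAB·B·B·AAB
    A ↦ B
    B ↦ AAB
    C ↦ CBC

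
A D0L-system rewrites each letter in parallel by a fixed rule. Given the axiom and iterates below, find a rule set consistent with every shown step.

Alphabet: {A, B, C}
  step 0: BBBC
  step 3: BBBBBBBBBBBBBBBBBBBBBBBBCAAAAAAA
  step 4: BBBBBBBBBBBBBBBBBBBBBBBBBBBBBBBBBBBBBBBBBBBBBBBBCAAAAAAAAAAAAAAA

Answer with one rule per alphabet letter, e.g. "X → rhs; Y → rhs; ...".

A->AA, B->BB, C->CA

  step 3 ⇒ step 4: BBBBBBBBBBBBBBBBBBBBBBBBCAAAAAAA ⇒ BB·BB·BB·BB·BB·BB·BB·BB·BB·BB·BB·BB·BB·BB·BB·BB·BB·BB·BB·BB·BB·BB·BB·BB·CA·AA·AA·AA·AA·AA·AA·AA
    A ↦ AA
    B ↦ BB
    C ↦ CA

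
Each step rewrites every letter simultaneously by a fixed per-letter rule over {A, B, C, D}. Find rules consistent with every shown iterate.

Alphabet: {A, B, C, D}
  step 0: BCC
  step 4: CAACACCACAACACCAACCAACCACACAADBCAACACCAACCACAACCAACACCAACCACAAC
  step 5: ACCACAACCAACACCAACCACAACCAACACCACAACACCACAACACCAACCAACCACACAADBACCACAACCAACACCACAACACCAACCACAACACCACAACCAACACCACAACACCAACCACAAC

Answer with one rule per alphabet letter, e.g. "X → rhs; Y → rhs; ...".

  step 4 ⇒ step 5: CAACACCACAACACCAACCAACCACACAADBCAACACCAACCACAACCAACACCAACCACAAC ⇒ AC·CA·CA·AC·CA·AC·AC·CA·AC·CA·CA·AC·CA·AC·AC·CA·CA·AC·AC·CA·CA·AC·AC·CA·AC·CA·AC·CA·CA·CA·ADB·AC·CA·CA·AC·CA·AC·AC·CA·CA·AC·AC·CA·AC·CA·CA·AC·AC·CA·CA·AC·CA·AC·AC·CA·CA·AC·AC·CA·AC·CA·CA·AC
    A ↦ CA
    B ↦ ADB
    C ↦ AC
    D ↦ CA

A->CA, B->ADB, C->AC, D->CA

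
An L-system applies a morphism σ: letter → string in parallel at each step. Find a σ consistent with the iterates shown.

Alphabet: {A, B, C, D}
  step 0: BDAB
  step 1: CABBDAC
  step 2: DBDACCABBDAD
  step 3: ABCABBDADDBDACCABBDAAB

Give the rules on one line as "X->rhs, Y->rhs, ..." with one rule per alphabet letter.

  step 2 ⇒ step 3: DBDACCABBDAD ⇒ AB·C·AB·BDA·D·D·BDA·C·C·AB·BDA·AB
    A ↦ BDA
    B ↦ C
    C ↦ D
    D ↦ AB

A->BDA, B->C, C->D, D->AB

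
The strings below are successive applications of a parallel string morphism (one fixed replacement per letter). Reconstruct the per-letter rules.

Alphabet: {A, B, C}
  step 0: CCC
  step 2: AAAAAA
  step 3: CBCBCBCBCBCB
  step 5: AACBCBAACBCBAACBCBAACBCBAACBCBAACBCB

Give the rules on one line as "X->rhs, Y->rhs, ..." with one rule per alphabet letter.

  step 2 ⇒ step 3: AAAAAA ⇒ CB·CB·CB·CB·CB·CB
    A ↦ CB
    B ↦ AA  (constrained at step 3)
    C ↦ B  (constrained at step 0)

A->CB, B->AA, C->B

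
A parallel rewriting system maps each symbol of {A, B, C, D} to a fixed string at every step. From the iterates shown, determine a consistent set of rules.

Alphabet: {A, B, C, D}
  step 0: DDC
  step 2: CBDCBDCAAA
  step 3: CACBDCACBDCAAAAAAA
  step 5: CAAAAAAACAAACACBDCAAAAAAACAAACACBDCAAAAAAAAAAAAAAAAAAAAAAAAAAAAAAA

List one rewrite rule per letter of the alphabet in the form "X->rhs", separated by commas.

  step 2 ⇒ step 3: CBDCBDCAAA ⇒ CA·C·BD·CA·C·BD·CA·AA·AA·AA
    A ↦ AA
    B ↦ C
    C ↦ CA
    D ↦ BD

A->AA, B->C, C->CA, D->BD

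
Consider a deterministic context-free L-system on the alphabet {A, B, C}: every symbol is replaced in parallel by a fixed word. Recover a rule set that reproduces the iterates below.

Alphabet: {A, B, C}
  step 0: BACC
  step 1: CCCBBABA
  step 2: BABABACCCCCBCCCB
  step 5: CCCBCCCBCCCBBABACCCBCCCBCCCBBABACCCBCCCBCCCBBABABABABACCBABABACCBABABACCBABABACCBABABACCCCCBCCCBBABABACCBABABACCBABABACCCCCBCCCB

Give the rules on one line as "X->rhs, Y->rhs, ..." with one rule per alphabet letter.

  step 1 ⇒ step 2: CCCBBABA ⇒ BA·BA·BA·CC·CC·CB·CC·CB
    A ↦ CB
    B ↦ CC
    C ↦ BA

A->CB, B->CC, C->BA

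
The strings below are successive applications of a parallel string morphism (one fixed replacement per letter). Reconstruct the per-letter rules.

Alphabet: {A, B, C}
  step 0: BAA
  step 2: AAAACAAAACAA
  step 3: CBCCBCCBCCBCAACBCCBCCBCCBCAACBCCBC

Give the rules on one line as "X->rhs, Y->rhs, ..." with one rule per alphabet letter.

  step 2 ⇒ step 3: AAAACAAAACAA ⇒ CBC·CBC·CBC·CBC·AA·CBC·CBC·CBC·CBC·AA·CBC·CBC
    A ↦ CBC
    C ↦ AA
    B ↦ C  (constrained at step 0)

A->CBC, B->C, C->AA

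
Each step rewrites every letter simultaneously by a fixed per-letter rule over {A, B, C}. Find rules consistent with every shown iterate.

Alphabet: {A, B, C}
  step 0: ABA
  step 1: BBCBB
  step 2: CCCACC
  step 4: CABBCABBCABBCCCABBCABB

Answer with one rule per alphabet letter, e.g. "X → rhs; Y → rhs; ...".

  step 1 ⇒ step 2: BBCBB ⇒ C·C·CA·C·C
    B ↦ C
    C ↦ CA
  step 0 ⇒ step 1: ABA ⇒ BB·C·BB
    A ↦ BB

A->BB, B->C, C->CA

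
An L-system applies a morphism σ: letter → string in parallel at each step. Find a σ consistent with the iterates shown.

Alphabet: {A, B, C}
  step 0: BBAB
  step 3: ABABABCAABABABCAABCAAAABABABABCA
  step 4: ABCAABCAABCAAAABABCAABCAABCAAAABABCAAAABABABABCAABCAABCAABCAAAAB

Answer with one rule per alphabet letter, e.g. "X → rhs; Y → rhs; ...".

A->AB, B->CA, C->AA

  step 3 ⇒ step 4: ABABABCAABABABCAABCAAAABABABABCA ⇒ AB·CA·AB·CA·AB·CA·AA·AB·AB·CA·AB·CA·AB·CA·AA·AB·AB·CA·AA·AB·AB·AB·AB·CA·AB·CA·AB·CA·AB·CA·AA·AB
    A ↦ AB
    B ↦ CA
    C ↦ AA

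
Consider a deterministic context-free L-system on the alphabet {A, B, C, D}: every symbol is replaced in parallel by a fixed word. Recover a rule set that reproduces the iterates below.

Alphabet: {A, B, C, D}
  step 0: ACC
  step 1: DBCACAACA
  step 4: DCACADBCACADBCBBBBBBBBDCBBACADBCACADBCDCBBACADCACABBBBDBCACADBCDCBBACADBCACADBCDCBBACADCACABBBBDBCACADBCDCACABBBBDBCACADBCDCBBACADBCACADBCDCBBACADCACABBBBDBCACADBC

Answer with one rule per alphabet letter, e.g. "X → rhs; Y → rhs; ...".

  step 0 ⇒ step 1: ACC ⇒ DBC·ACA·ACA
    A ↦ DBC
    C ↦ ACA
    B ↦ BB  (constrained at step 1)
    D ↦ DC  (constrained at step 1)

A->DBC, B->BB, C->ACA, D->DC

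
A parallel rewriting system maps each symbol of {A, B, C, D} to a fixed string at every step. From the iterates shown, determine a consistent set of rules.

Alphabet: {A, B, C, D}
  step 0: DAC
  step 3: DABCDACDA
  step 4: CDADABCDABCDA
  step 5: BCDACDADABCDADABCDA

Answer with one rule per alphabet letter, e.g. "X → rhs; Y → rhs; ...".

  step 4 ⇒ step 5: CDADABCDABCDA ⇒ B·C·DA·C·DA·DA·B·C·DA·DA·B·C·DA
    A ↦ DA
    B ↦ DA
    C ↦ B
    D ↦ C

A->DA, B->DA, C->B, D->C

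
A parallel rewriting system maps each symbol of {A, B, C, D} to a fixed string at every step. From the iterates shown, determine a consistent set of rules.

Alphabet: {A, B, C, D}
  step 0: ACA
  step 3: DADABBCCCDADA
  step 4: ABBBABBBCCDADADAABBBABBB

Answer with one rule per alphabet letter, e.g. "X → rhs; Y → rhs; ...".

A->BB, B->C, C->DA, D->AB

  step 3 ⇒ step 4: DADABBCCCDADA ⇒ AB·BB·AB·BB·C·C·DA·DA·DA·AB·BB·AB·BB
    A ↦ BB
    B ↦ C
    C ↦ DA
    D ↦ AB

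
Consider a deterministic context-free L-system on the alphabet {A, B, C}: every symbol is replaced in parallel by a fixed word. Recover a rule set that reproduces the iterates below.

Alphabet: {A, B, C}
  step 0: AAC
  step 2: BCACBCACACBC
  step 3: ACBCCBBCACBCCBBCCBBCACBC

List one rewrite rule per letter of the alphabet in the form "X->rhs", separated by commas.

  step 2 ⇒ step 3: BCACBCACACBC ⇒ AC·BC·CB·BC·AC·BC·CB·BC·CB·BC·AC·BC
    A ↦ CB
    B ↦ AC
    C ↦ BC

A->CB, B->AC, C->BC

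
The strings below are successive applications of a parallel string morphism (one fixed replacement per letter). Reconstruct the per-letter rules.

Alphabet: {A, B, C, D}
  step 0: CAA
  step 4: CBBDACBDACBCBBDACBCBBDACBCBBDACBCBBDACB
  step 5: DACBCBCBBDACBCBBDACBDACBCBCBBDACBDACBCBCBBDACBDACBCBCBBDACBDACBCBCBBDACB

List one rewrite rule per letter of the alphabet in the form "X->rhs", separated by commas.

A->BB, B->CB, C->DA, D->C

  step 4 ⇒ step 5: CBBDACBDACBCBBDACBCBBDACBCBBDACBCBBDACB ⇒ DA·CB·CB·C·BB·DA·CB·C·BB·DA·CB·DA·CB·CB·C·BB·DA·CB·DA·CB·CB·C·BB·DA·CB·DA·CB·CB·C·BB·DA·CB·DA·CB·CB·C·BB·DA·CB
    A ↦ BB
    B ↦ CB
    C ↦ DA
    D ↦ C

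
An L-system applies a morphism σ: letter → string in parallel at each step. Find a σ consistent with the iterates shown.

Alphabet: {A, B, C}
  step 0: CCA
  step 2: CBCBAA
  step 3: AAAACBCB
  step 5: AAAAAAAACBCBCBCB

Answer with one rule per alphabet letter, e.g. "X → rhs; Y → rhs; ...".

A->CB, B->A, C->A

  step 2 ⇒ step 3: CBCBAA ⇒ A·A·A·A·CB·CB
    A ↦ CB
    B ↦ A
    C ↦ A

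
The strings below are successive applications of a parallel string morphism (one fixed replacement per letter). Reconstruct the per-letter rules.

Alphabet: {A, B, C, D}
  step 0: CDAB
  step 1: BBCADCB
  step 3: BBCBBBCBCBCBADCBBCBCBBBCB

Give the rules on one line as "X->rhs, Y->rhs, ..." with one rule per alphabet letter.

A->AD, B->CB, C->BB, D->C

  step 0 ⇒ step 1: CDAB ⇒ BB·C·AD·CB
    A ↦ AD
    B ↦ CB
    C ↦ BB
    D ↦ C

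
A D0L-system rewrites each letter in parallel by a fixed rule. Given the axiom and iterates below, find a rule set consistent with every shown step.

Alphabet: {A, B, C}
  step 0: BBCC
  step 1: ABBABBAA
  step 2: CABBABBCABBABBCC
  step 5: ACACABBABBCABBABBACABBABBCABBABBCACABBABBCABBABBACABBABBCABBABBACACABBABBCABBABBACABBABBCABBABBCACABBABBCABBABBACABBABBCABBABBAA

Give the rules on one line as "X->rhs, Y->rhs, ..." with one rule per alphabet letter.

A->C, B->ABB, C->A

  step 1 ⇒ step 2: ABBABBAA ⇒ C·ABB·ABB·C·ABB·ABB·C·C
    A ↦ C
    B ↦ ABB
  step 0 ⇒ step 1: BBCC ⇒ ABB·ABB·A·A
    C ↦ A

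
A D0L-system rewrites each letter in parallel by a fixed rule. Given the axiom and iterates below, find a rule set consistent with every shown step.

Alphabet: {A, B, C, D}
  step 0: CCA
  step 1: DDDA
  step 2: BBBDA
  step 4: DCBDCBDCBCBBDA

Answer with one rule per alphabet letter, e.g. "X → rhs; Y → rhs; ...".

A->DA, B->CB, C->D, D->B

  step 1 ⇒ step 2: DDDA ⇒ B·B·B·DA
    A ↦ DA
    D ↦ B
    B ↦ CB  (constrained at step 2)
  step 0 ⇒ step 1: CCA ⇒ D·D·DA
    C ↦ D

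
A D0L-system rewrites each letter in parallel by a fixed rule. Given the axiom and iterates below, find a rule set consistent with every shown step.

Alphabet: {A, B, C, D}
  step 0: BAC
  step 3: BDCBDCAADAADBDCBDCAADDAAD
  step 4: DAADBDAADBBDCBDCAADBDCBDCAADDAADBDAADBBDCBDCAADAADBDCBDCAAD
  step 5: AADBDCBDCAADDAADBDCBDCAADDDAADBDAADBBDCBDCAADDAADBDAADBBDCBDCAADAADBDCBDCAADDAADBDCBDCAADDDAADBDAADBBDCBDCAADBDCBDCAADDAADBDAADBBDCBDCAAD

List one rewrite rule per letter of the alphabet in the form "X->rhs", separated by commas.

  step 4 ⇒ step 5: DAADBDAADBBDCBDCAADBDCBDCAADDAADBDAADBBDCBDCAADAADBDCBDCAAD ⇒ AAD·BDC·BDC·AAD·D·AAD·BDC·BDC·AAD·D·D·AAD·B·D·AAD·B·BDC·BDC·AAD·D·AAD·B·D·AAD·B·BDC·BDC·AAD·AAD·BDC·BDC·AAD·D·AAD·BDC·BDC·AAD·D·D·AAD·B·D·AAD·B·BDC·BDC·AAD·BDC·BDC·AAD·D·AAD·B·D·AAD·B·BDC·BDC·AAD
    A ↦ BDC
    B ↦ D
    C ↦ B
    D ↦ AAD

A->BDC, B->D, C->B, D->AAD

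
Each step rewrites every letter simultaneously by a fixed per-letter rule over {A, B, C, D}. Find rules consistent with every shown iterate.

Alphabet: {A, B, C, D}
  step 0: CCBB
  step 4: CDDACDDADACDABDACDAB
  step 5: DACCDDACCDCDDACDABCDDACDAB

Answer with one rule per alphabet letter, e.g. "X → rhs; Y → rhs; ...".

  step 4 ⇒ step 5: CDDACDDADACDABDACDAB ⇒ DA·C·C·D·DA·C·C·D·C·D·DA·C·D·AB·C·D·DA·C·D·AB
    A ↦ D
    B ↦ AB
    C ↦ DA
    D ↦ C

A->D, B->AB, C->DA, D->C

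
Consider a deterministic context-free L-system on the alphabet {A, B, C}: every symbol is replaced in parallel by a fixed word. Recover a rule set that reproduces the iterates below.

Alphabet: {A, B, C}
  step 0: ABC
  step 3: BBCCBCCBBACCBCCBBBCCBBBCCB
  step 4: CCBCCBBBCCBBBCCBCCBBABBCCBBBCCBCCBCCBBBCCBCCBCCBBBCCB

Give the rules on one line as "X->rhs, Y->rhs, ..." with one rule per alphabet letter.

A->BA, B->CCB, C->B

  step 3 ⇒ step 4: BBCCBCCBBACCBCCBBBCCBBBCCB ⇒ CCB·CCB·B·B·CCB·B·B·CCB·CCB·BA·B·B·CCB·B·B·CCB·CCB·CCB·B·B·CCB·CCB·CCB·B·B·CCB
    A ↦ BA
    B ↦ CCB
    C ↦ B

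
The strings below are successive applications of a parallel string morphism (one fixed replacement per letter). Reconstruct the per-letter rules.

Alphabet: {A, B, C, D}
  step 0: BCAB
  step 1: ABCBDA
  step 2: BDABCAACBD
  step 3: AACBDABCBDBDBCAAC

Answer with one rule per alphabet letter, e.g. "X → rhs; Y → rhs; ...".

  step 2 ⇒ step 3: BDABCAACBD ⇒ A·AC·BD·A·BC·BD·BD·BC·A·AC
    A ↦ BD
    B ↦ A
    C ↦ BC
    D ↦ AC

A->BD, B->A, C->BC, D->AC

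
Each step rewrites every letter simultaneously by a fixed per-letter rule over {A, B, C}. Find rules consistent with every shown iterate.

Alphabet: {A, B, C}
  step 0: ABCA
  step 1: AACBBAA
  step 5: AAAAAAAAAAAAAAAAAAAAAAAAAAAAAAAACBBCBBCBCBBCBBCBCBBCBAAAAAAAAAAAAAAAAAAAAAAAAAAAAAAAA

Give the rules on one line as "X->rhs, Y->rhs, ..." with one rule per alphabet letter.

  step 0 ⇒ step 1: ABCA ⇒ AA·CB·B·AA
    A ↦ AA
    B ↦ CB
    C ↦ B

A->AA, B->CB, C->B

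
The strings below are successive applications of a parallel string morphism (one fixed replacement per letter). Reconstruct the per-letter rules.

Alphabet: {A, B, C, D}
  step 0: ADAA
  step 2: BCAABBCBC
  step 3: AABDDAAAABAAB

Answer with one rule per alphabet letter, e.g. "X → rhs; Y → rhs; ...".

A->D, B->AA, C->B, D->BC

  step 2 ⇒ step 3: BCAABBCBC ⇒ AA·B·D·D·AA·AA·B·AA·B
    A ↦ D
    B ↦ AA
    C ↦ B
    D ↦ BC  (constrained at step 0)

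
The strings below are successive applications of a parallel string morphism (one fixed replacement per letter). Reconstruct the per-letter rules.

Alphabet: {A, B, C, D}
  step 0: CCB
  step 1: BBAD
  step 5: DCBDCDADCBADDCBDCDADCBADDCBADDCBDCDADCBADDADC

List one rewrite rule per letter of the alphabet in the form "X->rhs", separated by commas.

A->DA, B->AD, C->B, D->DC

  step 0 ⇒ step 1: CCB ⇒ B·B·AD
    B ↦ AD
    C ↦ B
    A ↦ DA  (constrained at step 1)
    D ↦ DC  (constrained at step 1)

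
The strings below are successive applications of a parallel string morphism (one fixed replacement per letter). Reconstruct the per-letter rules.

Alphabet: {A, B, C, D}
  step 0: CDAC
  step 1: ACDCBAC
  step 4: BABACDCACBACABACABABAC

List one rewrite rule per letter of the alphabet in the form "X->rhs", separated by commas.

A->B, B->A, C->AC, D->DC

  step 0 ⇒ step 1: CDAC ⇒ AC·DC·B·AC
    A ↦ B
    C ↦ AC
    D ↦ DC
    B ↦ A  (constrained at step 1)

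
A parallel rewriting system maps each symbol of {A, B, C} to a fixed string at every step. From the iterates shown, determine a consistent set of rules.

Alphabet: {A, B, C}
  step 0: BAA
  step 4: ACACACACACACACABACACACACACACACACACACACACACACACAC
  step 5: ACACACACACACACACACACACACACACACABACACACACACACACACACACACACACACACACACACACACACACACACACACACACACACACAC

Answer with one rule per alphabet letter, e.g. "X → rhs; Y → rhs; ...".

A->AC, B->AB, C->AC

  step 4 ⇒ step 5: ACACACACACACACABACACACACACACACACACACACACACACACAC ⇒ AC·AC·AC·AC·AC·AC·AC·AC·AC·AC·AC·AC·AC·AC·AC·AB·AC·AC·AC·AC·AC·AC·AC·AC·AC·AC·AC·AC·AC·AC·AC·AC·AC·AC·AC·AC·AC·AC·AC·AC·AC·AC·AC·AC·AC·AC·AC·AC
    A ↦ AC
    B ↦ AB
    C ↦ AC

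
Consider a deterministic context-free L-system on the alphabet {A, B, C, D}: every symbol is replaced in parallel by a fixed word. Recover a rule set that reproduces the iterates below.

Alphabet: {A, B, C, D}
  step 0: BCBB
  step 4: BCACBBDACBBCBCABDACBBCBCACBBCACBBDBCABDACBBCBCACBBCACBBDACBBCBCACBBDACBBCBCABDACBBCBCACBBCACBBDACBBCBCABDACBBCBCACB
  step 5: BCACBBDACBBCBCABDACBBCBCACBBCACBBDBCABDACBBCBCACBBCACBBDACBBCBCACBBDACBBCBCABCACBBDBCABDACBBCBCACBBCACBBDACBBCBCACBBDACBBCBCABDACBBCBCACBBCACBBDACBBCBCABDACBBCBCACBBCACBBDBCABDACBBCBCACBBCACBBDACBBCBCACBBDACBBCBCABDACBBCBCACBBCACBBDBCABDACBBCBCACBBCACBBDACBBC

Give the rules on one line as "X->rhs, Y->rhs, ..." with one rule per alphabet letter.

A->BD, B->BC, C->ACB, D->A

  step 4 ⇒ step 5: BCACBBDACBBCBCABDACBBCBCACBBCACBBDBCABDACBBCBCACBBCACBBDACBBCBCACBBDACBBCBCABDACBBCBCACBBCACBBDACBBCBCABDACBBCBCACB ⇒ BC·ACB·BD·ACB·BC·BC·A·BD·ACB·BC·BC·ACB·BC·ACB·BD·BC·A·BD·ACB·BC·BC·ACB·BC·ACB·BD·ACB·BC·BC·ACB·BD·ACB·BC·BC·A·BC·ACB·BD·BC·A·BD·ACB·BC·BC·ACB·BC·ACB·BD·ACB·BC·BC·ACB·BD·ACB·BC·BC·A·BD·ACB·BC·BC·ACB·BC·ACB·BD·ACB·BC·BC·A·BD·ACB·BC·BC·ACB·BC·ACB·BD·BC·A·BD·ACB·BC·BC·ACB·BC·ACB·BD·ACB·BC·BC·ACB·BD·ACB·BC·BC·A·BD·ACB·BC·BC·ACB·BC·ACB·BD·BC·A·BD·ACB·BC·BC·ACB·BC·ACB·BD·ACB·BC
    A ↦ BD
    B ↦ BC
    C ↦ ACB
    D ↦ A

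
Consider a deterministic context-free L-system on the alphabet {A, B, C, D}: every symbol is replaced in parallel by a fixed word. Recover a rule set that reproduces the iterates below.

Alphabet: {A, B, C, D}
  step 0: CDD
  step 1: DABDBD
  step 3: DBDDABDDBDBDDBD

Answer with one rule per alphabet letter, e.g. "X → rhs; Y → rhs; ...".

  step 0 ⇒ step 1: CDD ⇒ DA·BD·BD
    C ↦ DA
    D ↦ BD
    A ↦ C  (constrained at step 1)
    B ↦ D  (constrained at step 1)

A->C, B->D, C->DA, D->BD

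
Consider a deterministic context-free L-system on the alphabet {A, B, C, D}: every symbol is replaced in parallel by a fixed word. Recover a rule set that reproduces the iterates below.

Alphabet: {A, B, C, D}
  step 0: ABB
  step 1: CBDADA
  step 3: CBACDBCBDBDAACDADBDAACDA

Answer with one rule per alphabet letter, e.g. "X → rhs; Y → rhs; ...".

A->CB, B->DA, C->AC, D->DB

  step 0 ⇒ step 1: ABB ⇒ CB·DA·DA
    A ↦ CB
    B ↦ DA
    C ↦ AC  (constrained at step 1)
    D ↦ DB  (constrained at step 1)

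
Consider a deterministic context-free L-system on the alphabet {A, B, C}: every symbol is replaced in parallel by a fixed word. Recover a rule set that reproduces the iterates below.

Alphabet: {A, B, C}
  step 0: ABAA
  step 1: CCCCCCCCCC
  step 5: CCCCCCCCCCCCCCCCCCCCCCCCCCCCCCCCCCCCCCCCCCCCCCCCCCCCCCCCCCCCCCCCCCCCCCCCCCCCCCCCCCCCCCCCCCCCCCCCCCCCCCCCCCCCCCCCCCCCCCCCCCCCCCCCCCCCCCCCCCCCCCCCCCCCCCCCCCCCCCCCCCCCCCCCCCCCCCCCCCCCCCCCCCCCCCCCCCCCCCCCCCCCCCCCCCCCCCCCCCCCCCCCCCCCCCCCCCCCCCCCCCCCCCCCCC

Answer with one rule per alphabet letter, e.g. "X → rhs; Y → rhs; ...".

  step 0 ⇒ step 1: ABAA ⇒ CCC·C·CCC·CCC
    A ↦ CCC
    B ↦ C
    C ↦ BBA  (constrained at step 1)

A->CCC, B->C, C->BBA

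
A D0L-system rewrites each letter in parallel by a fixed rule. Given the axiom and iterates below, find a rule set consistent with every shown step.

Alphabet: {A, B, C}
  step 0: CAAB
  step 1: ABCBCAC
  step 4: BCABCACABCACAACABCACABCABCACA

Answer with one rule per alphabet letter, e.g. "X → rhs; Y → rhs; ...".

A->BC, B->AC, C->A

  step 0 ⇒ step 1: CAAB ⇒ A·BC·BC·AC
    A ↦ BC
    B ↦ AC
    C ↦ A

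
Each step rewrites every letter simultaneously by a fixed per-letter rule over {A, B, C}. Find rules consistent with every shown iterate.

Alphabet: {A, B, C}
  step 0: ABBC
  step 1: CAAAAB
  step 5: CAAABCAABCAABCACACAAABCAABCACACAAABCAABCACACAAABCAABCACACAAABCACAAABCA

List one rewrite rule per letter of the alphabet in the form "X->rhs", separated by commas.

  step 0 ⇒ step 1: ABBC ⇒ CA·A·A·AB
    A ↦ CA
    B ↦ A
    C ↦ AB

A->CA, B->A, C->AB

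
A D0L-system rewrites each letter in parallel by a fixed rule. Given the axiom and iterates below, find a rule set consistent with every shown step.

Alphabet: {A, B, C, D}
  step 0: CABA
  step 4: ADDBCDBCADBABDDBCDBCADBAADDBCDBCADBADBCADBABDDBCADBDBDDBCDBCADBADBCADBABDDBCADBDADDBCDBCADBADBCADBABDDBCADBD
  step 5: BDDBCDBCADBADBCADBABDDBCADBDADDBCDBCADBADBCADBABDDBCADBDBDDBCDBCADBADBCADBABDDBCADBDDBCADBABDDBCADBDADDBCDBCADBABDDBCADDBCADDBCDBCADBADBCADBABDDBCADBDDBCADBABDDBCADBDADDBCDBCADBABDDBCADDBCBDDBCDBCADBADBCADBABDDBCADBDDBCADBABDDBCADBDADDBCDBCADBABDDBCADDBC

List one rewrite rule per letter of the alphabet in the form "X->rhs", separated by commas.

A->BD, B->AD, C->BA, D->DBC

  step 4 ⇒ step 5: ADDBCDBCADBABDDBCDBCADBAADDBCDBCADBADBCADBABDDBCADBDBDDBCDBCADBADBCADBABDDBCADBDADDBCDBCADBADBCADBABDDBCADBD ⇒ BD·DBC·DBC·AD·BA·DBC·AD·BA·BD·DBC·AD·BD·AD·DBC·DBC·AD·BA·DBC·AD·BA·BD·DBC·AD·BD·BD·DBC·DBC·AD·BA·DBC·AD·BA·BD·DBC·AD·BD·DBC·AD·BA·BD·DBC·AD·BD·AD·DBC·DBC·AD·BA·BD·DBC·AD·DBC·AD·DBC·DBC·AD·BA·DBC·AD·BA·BD·DBC·AD·BD·DBC·AD·BA·BD·DBC·AD·BD·AD·DBC·DBC·AD·BA·BD·DBC·AD·DBC·BD·DBC·DBC·AD·BA·DBC·AD·BA·BD·DBC·AD·BD·DBC·AD·BA·BD·DBC·AD·BD·AD·DBC·DBC·AD·BA·BD·DBC·AD·DBC
    A ↦ BD
    B ↦ AD
    C ↦ BA
    D ↦ DBC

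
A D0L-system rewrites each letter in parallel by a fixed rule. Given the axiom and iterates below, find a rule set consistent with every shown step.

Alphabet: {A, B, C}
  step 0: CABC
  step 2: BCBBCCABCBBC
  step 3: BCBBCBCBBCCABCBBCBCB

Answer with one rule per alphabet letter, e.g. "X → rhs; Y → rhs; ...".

A->CCA, B->BC, C->B

  step 2 ⇒ step 3: BCBBCCABCBBC ⇒ BC·B·BC·BC·B·B·CCA·BC·B·BC·BC·B
    A ↦ CCA
    B ↦ BC
    C ↦ B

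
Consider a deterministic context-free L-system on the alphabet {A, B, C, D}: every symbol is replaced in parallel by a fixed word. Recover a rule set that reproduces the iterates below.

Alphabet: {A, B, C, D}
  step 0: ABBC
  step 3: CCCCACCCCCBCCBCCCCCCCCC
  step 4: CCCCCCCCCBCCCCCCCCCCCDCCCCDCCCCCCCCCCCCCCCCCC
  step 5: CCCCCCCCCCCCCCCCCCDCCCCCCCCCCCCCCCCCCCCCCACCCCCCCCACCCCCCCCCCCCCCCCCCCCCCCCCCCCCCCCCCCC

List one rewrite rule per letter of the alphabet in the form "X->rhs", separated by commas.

A->CBC, B->D, C->CC, D->A

  step 4 ⇒ step 5: CCCCCCCCCBCCCCCCCCCCCDCCCCDCCCCCCCCCCCCCCCCCC ⇒ CC·CC·CC·CC·CC·CC·CC·CC·CC·D·CC·CC·CC·CC·CC·CC·CC·CC·CC·CC·CC·A·CC·CC·CC·CC·A·CC·CC·CC·CC·CC·CC·CC·CC·CC·CC·CC·CC·CC·CC·CC·CC·CC·CC
    B ↦ D
    C ↦ CC
    D ↦ A
  step 3 ⇒ step 4: CCCCACCCCCBCCBCCCCCCCCC ⇒ CC·CC·CC·CC·CBC·CC·CC·CC·CC·CC·D·CC·CC·D·CC·CC·CC·CC·CC·CC·CC·CC·CC
    A ↦ CBC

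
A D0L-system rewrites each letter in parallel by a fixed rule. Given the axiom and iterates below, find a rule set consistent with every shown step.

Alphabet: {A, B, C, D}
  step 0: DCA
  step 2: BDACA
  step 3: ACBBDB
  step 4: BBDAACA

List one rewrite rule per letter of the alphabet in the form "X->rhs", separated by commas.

  step 3 ⇒ step 4: ACBBDB ⇒ B·BD·A·A·C·A
    A ↦ B
    B ↦ A
    C ↦ BD
    D ↦ C

A->B, B->A, C->BD, D->C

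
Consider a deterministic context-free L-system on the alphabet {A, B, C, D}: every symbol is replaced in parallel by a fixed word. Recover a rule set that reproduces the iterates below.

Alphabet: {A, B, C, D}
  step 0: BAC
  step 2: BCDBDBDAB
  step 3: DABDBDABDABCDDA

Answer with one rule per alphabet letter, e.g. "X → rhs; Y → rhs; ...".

A->CD, B->DA, C->BD, D->B

  step 2 ⇒ step 3: BCDBDBDAB ⇒ DA·BD·B·DA·B·DA·B·CD·DA
    A ↦ CD
    B ↦ DA
    C ↦ BD
    D ↦ B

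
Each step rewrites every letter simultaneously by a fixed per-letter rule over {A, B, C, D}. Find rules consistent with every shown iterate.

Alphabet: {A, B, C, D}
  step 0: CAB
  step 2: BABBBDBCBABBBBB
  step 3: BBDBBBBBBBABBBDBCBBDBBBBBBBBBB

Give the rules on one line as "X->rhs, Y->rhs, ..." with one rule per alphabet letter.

  step 2 ⇒ step 3: BABBBDBCBABBBBB ⇒ BB·D·BB·BB·BB·BAB·BB·DBC·BB·D·BB·BB·BB·BB·BB
    A ↦ D
    B ↦ BB
    C ↦ DBC
    D ↦ BAB

A->D, B->BB, C->DBC, D->BAB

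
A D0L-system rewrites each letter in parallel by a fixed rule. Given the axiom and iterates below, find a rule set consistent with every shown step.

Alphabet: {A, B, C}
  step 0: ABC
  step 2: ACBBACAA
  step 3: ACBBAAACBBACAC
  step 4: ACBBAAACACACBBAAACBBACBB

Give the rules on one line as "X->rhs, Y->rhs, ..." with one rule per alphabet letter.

  step 3 ⇒ step 4: ACBBAAACBBACAC ⇒ AC·BB·A·A·AC·AC·AC·BB·A·A·AC·BB·AC·BB
    A ↦ AC
    B ↦ A
    C ↦ BB

A->AC, B->A, C->BB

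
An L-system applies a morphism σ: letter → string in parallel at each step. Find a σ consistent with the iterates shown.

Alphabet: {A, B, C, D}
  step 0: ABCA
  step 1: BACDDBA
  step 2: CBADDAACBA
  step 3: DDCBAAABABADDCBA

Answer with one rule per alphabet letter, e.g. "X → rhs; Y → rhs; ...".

  step 2 ⇒ step 3: CBADDAACBA ⇒ DD·C·BA·A·A·BA·BA·DD·C·BA
    A ↦ BA
    B ↦ C
    C ↦ DD
    D ↦ A

A->BA, B->C, C->DD, D->A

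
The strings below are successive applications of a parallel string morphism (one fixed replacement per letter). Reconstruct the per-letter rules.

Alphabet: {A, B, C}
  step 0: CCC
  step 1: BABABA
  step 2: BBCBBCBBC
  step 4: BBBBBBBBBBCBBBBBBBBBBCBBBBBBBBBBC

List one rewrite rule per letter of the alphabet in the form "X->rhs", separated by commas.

A->C, B->BB, C->BA

  step 1 ⇒ step 2: BABABA ⇒ BB·C·BB·C·BB·C
    A ↦ C
    B ↦ BB
  step 0 ⇒ step 1: CCC ⇒ BA·BA·BA
    C ↦ BA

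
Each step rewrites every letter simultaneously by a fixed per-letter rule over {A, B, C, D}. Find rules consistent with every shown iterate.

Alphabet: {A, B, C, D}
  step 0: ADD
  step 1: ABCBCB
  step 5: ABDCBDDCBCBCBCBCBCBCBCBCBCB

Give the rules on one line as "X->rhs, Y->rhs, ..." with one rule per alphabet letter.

  step 0 ⇒ step 1: ADD ⇒ AB·CB·CB
    A ↦ AB
    D ↦ CB
    B ↦ D  (constrained at step 1)
    C ↦ D  (constrained at step 1)

A->AB, B->D, C->D, D->CB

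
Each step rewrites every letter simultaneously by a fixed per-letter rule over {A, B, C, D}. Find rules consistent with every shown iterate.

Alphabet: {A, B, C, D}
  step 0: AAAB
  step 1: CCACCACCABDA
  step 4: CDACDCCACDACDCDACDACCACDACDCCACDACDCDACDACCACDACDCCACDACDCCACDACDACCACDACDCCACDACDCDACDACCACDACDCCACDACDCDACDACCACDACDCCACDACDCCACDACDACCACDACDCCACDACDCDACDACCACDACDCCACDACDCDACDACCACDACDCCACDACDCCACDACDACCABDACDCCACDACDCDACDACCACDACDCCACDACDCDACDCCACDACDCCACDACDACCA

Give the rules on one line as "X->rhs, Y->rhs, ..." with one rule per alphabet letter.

  step 0 ⇒ step 1: AAAB ⇒ CCA·CCA·CCA·BDA
    A ↦ CCA
    B ↦ BDA
    C ↦ CDA  (constrained at step 1)
    D ↦ CD  (constrained at step 1)

A->CCA, B->BDA, C->CDA, D->CD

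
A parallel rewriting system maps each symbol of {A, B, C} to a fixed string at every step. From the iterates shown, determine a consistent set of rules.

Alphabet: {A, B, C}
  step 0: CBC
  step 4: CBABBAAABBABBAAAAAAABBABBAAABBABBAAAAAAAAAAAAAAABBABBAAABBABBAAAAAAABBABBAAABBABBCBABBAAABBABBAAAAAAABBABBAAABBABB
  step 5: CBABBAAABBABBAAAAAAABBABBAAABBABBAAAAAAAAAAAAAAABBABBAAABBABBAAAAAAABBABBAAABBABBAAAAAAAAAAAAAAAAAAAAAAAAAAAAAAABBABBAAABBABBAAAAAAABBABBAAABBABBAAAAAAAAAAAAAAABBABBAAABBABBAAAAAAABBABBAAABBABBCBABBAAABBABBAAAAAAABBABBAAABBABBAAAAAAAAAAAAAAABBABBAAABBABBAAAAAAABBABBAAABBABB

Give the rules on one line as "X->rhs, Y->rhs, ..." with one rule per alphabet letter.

  step 4 ⇒ step 5: CBABBAAABBABBAAAAAAABBABBAAABBABBAAAAAAAAAAAAAAABBABBAAABBABBAAAAAAABBABBAAABBABBCBABBAAABBABBAAAAAAABBABBAAABBABB ⇒ CB·ABB·AA·ABB·ABB·AA·AA·AA·ABB·ABB·AA·ABB·ABB·AA·AA·AA·AA·AA·AA·AA·ABB·ABB·AA·ABB·ABB·AA·AA·AA·ABB·ABB·AA·ABB·ABB·AA·AA·AA·AA·AA·AA·AA·AA·AA·AA·AA·AA·AA·AA·AA·ABB·ABB·AA·ABB·ABB·AA·AA·AA·ABB·ABB·AA·ABB·ABB·AA·AA·AA·AA·AA·AA·AA·ABB·ABB·AA·ABB·ABB·AA·AA·AA·ABB·ABB·AA·ABB·ABB·CB·ABB·AA·ABB·ABB·AA·AA·AA·ABB·ABB·AA·ABB·ABB·AA·AA·AA·AA·AA·AA·AA·ABB·ABB·AA·ABB·ABB·AA·AA·AA·ABB·ABB·AA·ABB·ABB
    A ↦ AA
    B ↦ ABB
    C ↦ CB

A->AA, B->ABB, C->CB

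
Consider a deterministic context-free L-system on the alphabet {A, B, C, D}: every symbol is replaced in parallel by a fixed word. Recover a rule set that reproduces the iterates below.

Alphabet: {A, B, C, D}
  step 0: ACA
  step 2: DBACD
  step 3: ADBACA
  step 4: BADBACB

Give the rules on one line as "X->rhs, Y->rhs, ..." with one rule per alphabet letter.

A->B, B->D, C->AC, D->A

  step 3 ⇒ step 4: ADBACA ⇒ B·A·D·B·AC·B
    A ↦ B
    B ↦ D
    C ↦ AC
    D ↦ A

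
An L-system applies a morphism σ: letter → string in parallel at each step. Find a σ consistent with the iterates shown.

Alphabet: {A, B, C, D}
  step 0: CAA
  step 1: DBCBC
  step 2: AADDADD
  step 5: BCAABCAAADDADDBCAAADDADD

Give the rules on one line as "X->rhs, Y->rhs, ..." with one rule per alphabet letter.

A->BC, B->AD, C->D, D->A

  step 1 ⇒ step 2: DBCBC ⇒ A·AD·D·AD·D
    B ↦ AD
    C ↦ D
    D ↦ A
  step 0 ⇒ step 1: CAA ⇒ D·BC·BC
    A ↦ BC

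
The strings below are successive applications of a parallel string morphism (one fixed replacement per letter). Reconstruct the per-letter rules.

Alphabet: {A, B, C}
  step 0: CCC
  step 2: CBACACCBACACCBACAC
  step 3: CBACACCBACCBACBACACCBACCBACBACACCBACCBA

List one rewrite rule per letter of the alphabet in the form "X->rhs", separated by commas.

  step 2 ⇒ step 3: CBACACCBACACCBACAC ⇒ CBA·CA·C·CBA·C·CBA·CBA·CA·C·CBA·C·CBA·CBA·CA·C·CBA·C·CBA
    A ↦ C
    B ↦ CA
    C ↦ CBA

A->C, B->CA, C->CBA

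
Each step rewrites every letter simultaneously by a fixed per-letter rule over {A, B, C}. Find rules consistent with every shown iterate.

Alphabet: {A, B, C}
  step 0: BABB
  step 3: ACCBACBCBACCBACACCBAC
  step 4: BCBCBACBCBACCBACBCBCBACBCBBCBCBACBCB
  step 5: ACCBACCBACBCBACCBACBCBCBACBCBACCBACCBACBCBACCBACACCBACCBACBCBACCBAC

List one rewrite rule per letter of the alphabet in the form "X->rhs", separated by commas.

  step 4 ⇒ step 5: BCBCBACBCBACCBACBCBCBACBCBBCBCBACBCB ⇒ AC·CB·AC·CB·AC·B·CB·AC·CB·AC·B·CB·CB·AC·B·CB·AC·CB·AC·CB·AC·B·CB·AC·CB·AC·AC·CB·AC·CB·AC·B·CB·AC·CB·AC
    A ↦ B
    B ↦ AC
    C ↦ CB

A->B, B->AC, C->CB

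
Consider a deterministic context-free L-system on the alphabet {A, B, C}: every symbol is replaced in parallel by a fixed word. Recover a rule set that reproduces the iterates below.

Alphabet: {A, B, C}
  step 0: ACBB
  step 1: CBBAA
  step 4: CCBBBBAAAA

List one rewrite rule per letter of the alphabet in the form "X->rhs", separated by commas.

  step 0 ⇒ step 1: ACBB ⇒ C·BB·A·A
    A ↦ C
    B ↦ A
    C ↦ BB

A->C, B->A, C->BB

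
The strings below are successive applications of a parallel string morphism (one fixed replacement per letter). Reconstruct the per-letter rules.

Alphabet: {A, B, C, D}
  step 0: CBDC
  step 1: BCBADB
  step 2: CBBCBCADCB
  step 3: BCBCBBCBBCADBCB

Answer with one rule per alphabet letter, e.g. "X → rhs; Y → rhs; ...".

  step 2 ⇒ step 3: CBBCBCADCB ⇒ B·CB·CB·B·CB·B·C·AD·B·CB
    A ↦ C
    B ↦ CB
    C ↦ B
    D ↦ AD

A->C, B->CB, C->B, D->AD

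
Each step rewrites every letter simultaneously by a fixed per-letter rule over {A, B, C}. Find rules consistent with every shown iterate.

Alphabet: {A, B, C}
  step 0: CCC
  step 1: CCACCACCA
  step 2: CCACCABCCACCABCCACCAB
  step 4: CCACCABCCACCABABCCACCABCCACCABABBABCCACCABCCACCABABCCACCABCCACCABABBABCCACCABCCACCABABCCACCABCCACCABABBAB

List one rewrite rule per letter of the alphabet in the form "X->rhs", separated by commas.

A->B, B->AB, C->CCA

  step 1 ⇒ step 2: CCACCACCA ⇒ CCA·CCA·B·CCA·CCA·B·CCA·CCA·B
    A ↦ B
    C ↦ CCA
    B ↦ AB  (constrained at step 2)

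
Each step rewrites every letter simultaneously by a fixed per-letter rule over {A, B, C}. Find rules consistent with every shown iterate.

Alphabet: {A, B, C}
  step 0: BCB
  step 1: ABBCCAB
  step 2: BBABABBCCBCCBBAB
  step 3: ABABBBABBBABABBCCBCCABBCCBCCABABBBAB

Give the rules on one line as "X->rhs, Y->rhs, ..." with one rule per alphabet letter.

A->BB, B->AB, C->BCC

  step 2 ⇒ step 3: BBABABBCCBCCBBAB ⇒ AB·AB·BB·AB·BB·AB·AB·BCC·BCC·AB·BCC·BCC·AB·AB·BB·AB
    A ↦ BB
    B ↦ AB
    C ↦ BCC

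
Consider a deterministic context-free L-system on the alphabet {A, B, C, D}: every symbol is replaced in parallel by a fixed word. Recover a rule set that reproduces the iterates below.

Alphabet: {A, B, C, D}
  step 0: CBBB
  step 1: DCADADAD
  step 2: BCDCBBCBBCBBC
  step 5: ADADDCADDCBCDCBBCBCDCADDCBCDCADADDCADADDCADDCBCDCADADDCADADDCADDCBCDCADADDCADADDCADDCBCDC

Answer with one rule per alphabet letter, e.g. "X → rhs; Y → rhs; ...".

  step 1 ⇒ step 2: DCADADAD ⇒ BC·DC·B·BC·B·BC·B·BC
    A ↦ B
    C ↦ DC
    D ↦ BC
  step 0 ⇒ step 1: CBBB ⇒ DC·AD·AD·AD
    B ↦ AD

A->B, B->AD, C->DC, D->BC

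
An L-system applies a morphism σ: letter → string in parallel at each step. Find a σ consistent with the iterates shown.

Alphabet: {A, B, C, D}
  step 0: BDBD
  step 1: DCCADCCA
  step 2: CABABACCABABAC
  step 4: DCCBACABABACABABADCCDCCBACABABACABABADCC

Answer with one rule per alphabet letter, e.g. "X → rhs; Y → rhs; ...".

  step 1 ⇒ step 2: DCCADCCA ⇒ CA·BA·BA·C·CA·BA·BA·C
    A ↦ C
    C ↦ BA
    D ↦ CA
  step 0 ⇒ step 1: BDBD ⇒ DC·CA·DC·CA
    B ↦ DC

A->C, B->DC, C->BA, D->CA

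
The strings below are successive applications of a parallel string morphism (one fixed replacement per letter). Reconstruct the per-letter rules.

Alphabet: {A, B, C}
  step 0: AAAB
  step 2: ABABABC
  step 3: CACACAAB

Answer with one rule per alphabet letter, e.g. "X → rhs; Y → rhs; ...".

A->C, B->A, C->AB

  step 2 ⇒ step 3: ABABABC ⇒ C·A·C·A·C·A·AB
    A ↦ C
    B ↦ A
    C ↦ AB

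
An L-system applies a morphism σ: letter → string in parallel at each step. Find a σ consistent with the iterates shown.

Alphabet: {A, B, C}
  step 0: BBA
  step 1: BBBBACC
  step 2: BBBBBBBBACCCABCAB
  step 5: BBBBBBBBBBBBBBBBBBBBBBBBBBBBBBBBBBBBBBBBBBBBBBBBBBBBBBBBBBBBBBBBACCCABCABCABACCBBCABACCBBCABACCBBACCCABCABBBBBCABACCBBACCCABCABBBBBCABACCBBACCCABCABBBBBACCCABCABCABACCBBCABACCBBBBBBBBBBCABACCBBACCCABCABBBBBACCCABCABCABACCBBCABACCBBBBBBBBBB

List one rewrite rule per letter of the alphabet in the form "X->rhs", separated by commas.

A->ACC, B->BB, C->CAB

  step 1 ⇒ step 2: BBBBACC ⇒ BB·BB·BB·BB·ACC·CAB·CAB
    A ↦ ACC
    B ↦ BB
    C ↦ CAB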